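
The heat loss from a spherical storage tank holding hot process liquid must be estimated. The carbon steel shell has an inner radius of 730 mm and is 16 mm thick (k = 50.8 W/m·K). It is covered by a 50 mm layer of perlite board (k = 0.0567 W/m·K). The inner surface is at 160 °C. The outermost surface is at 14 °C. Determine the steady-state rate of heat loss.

Q ≈ 1230 W

Each spherical layer contributes R = (1/r_i − 1/r_o)/(4πk):
R_carbon steel shell = (1/0.73 − 1/0.746)/(4π×50.8) = 4.602×10^-5 K/W
R_perlite board = (1/0.746 − 1/0.796)/(4π×0.0567) = 0.1182 K/W
R_total = 0.1182 K/W
Q = ΔT/R_total = 146/0.1182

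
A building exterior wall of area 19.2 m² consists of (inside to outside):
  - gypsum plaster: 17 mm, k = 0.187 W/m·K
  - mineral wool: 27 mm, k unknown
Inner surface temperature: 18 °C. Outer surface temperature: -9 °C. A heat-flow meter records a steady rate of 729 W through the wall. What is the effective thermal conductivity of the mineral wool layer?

Treating each layer as a thermal resistance in series:
R_gypsum plaster = L/(kA) = 0.017/(0.187×19.2) = 0.004735 K/W
Sum of known resistances R_other = 0.004735 K/W
Total R = ΔT/Q = 27/729 = 0.03704 K/W
R_mineral wool = R_total − R_other = 0.0323 K/W
k = L/(R·A) = 0.027/(0.0323×19.2)

k ≈ 0.0435 W/(m·K)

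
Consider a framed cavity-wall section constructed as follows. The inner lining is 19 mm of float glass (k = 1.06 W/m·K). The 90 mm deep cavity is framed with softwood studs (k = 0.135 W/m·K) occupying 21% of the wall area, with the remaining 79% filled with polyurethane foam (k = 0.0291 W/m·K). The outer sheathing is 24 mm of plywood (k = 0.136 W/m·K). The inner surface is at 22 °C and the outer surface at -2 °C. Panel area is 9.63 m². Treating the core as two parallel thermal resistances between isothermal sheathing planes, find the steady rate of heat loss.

Q ≈ 119 W

Sheathing layers in series; stud and cavity paths in parallel between them.
R_inner = 0.019/(1.06×9.63) = 0.001861 K/W
R_stud  = 0.09/(0.135×0.21×9.63) = 0.3297 K/W
R_cav   = 0.09/(0.0291×0.79×9.63) = 0.4065 K/W
1/R_core = 1/R_stud + 1/R_cav → R_core = 0.182 K/W
R_outer = 0.024/(0.136×9.63) = 0.01833 K/W
R_total = 0.2022 K/W
Q = ΔT/R_total = 24/0.2022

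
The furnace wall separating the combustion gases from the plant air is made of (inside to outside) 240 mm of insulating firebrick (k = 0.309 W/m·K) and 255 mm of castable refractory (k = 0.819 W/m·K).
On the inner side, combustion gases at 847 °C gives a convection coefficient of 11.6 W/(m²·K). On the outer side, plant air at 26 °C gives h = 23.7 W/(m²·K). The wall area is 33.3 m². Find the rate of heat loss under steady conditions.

Thermal resistances in series:
R_inner film = 1/(h_i·A) = 1/(11.6×33.3) = 0.002589 K/W
R_insulating firebrick = L/(kA) = 0.24/(0.309×33.3) = 0.02332 K/W
R_castable refractory = L/(kA) = 0.255/(0.819×33.3) = 0.00935 K/W
R_outer film = 1/(h_o·A) = 1/(23.7×33.3) = 0.001267 K/W
R_total = 0.03653 K/W
Q = ΔT / R_total = 821 / 0.03653

Q ≈ 22500 W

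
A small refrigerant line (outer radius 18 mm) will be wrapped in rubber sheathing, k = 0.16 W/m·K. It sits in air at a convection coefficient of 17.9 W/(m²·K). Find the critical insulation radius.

For a cylinder r_cr = k/h = 0.16/17.9
r_cr = 8.94 mm; since the bare radius (18 mm) is above r_cr, any added insulation will reduce heat loss.

r_cr ≈ 8.94 mm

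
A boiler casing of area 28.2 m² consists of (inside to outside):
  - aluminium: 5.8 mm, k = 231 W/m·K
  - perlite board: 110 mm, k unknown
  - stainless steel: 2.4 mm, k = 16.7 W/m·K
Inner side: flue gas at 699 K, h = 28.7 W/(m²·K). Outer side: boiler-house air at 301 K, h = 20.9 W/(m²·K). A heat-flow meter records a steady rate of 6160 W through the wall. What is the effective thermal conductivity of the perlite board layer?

k ≈ 0.0632 W/(m·K)

Thermal resistances in series:
R_inner film = 1/(h_i·A) = 1/(28.7×28.2) = 0.001236 K/W
R_aluminium = L/(kA) = 0.0058/(231×28.2) = 8.904×10^-7 K/W
R_stainless steel = L/(kA) = 0.0024/(16.7×28.2) = 5.096×10^-6 K/W
R_outer film = 1/(h_o·A) = 1/(20.9×28.2) = 0.001697 K/W
Sum of known resistances R_other = 0.002938 K/W
Total R = ΔT/Q = 398/6160 = 0.06461 K/W
R_perlite board = R_total − R_other = 0.06167 K/W
k = L/(R·A) = 0.11/(0.06167×28.2)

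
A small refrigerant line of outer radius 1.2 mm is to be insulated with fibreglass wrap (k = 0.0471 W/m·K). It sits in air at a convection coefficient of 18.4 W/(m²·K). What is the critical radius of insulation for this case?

r_cr ≈ 2.56 mm

For a cylinder r_cr = k/h = 0.0471/18.4
r_cr = 2.56 mm; since the bare radius (1.2 mm) is below r_cr, adding a thin layer of insulation will *increase* heat loss.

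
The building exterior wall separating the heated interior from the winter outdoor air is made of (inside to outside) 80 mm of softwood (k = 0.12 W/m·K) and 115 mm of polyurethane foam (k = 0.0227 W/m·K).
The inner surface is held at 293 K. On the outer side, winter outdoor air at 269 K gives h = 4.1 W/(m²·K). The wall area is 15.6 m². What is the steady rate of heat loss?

Series thermal resistances:
R_softwood = L/(kA) = 0.08/(0.12×15.6) = 0.04274 K/W
R_polyurethane foam = L/(kA) = 0.115/(0.0227×15.6) = 0.3247 K/W
R_outer film = 1/(h_o·A) = 1/(4.1×15.6) = 0.01563 K/W
R_total = 0.3831 K/W
Q = ΔT / R_total = 24 / 0.3831

Q ≈ 62.6 W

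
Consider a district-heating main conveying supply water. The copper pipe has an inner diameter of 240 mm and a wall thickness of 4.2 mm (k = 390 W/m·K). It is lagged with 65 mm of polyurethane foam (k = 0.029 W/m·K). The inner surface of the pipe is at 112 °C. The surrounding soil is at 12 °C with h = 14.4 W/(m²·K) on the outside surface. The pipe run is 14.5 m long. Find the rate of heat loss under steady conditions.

Q ≈ 612 W

Per-layer cylindrical resistances, series-summed:
R_copper pipe wall = ln(124.2/120)/(2π×390×14.5) = 9.682×10^-7 K/W
R_polyurethane foam = ln(189.2/124.2)/(2π×0.029×14.5) = 0.1593 K/W
R_outer film = 1/(h_o·2πr_oL) = 1/(14.4×2π×0.1892×14.5) = 0.004029 K/W
R_total = 0.1633 K/W
Q = ΔT/R_total = 100/0.1633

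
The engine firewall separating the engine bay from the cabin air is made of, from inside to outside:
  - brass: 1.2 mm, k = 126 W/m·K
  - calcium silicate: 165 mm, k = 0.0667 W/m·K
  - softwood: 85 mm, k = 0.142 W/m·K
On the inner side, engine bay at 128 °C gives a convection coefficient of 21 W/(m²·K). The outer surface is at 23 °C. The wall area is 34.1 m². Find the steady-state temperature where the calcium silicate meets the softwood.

Using the resistance-network approach (series):
R_inner film = 1/(h_i·A) = 1/(21×34.1) = 0.001396 K/W
R_brass = L/(kA) = 0.0012/(126×34.1) = 2.793×10^-7 K/W
R_calcium silicate = L/(kA) = 0.165/(0.0667×34.1) = 0.07254 K/W
R_softwood = L/(kA) = 0.085/(0.142×34.1) = 0.01755 K/W
R_total = 0.0915 K/W;  Q = ΔT/R_total = 105/0.0915 = 1148 W
T_interface = T_inner − Q·ΣR(inner→interface) = 128 − 1150×0.07394

T ≈ 43.1 °C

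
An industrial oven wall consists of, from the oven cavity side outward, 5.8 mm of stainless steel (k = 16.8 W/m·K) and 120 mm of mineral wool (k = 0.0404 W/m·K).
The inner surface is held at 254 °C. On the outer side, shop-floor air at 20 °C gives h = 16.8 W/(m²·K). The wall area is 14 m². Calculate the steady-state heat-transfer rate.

Treating each layer as a thermal resistance in series:
R_stainless steel = L/(kA) = 0.0058/(16.8×14) = 2.466×10^-5 K/W
R_mineral wool = L/(kA) = 0.12/(0.0404×14) = 0.2122 K/W
R_outer film = 1/(h_o·A) = 1/(16.8×14) = 0.004252 K/W
R_total = 0.2164 K/W
Q = ΔT / R_total = 234 / 0.2164

Q ≈ 1080 W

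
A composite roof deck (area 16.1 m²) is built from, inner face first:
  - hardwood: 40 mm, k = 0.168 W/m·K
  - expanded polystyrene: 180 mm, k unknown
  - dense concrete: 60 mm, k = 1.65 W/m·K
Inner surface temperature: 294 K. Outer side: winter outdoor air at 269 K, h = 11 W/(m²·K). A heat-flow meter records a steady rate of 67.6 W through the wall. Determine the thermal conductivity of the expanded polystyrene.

Using the resistance-network approach (series):
R_hardwood = L/(kA) = 0.04/(0.168×16.1) = 0.01479 K/W
R_dense concrete = L/(kA) = 0.06/(1.65×16.1) = 0.002259 K/W
R_outer film = 1/(h_o·A) = 1/(11×16.1) = 0.005647 K/W
Sum of known resistances R_other = 0.02269 K/W
Total R = ΔT/Q = 25/67.6 = 0.3698 K/W
R_expanded polystyrene = R_total − R_other = 0.3471 K/W
k = L/(R·A) = 0.18/(0.3471×16.1)

k ≈ 0.0322 W/(m·K)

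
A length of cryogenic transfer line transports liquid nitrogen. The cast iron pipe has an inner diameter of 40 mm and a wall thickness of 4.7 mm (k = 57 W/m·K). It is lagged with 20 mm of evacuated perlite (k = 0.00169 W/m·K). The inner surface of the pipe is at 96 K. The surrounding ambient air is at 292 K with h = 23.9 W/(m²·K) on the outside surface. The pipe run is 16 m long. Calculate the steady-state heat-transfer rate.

Q ≈ 56 W

Per-layer cylindrical resistances, series-summed:
R_cast iron pipe wall = ln(24.7/20)/(2π×57×16) = 3.683×10^-5 K/W
R_evacuated perlite = ln(44.7/24.7)/(2π×0.00169×16) = 3.491 K/W
R_outer film = 1/(h_o·2πr_oL) = 1/(23.9×2π×0.0447×16) = 0.009311 K/W
R_total = 3.501 K/W
Q = ΔT/R_total = 196/3.501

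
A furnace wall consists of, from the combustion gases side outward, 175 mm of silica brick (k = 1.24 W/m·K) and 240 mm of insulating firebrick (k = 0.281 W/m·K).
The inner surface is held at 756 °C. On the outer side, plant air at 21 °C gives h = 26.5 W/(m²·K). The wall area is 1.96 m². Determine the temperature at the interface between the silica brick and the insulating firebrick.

Using the resistance-network approach (series):
R_silica brick = L/(kA) = 0.175/(1.24×1.96) = 0.072 K/W
R_insulating firebrick = L/(kA) = 0.24/(0.281×1.96) = 0.4358 K/W
R_outer film = 1/(h_o·A) = 1/(26.5×1.96) = 0.01925 K/W
R_total = 0.527 K/W;  Q = ΔT/R_total = 735/0.527 = 1395 W
T_interface = T_inner − Q·ΣR(inner→interface) = 756 − 1390×0.072

T ≈ 656 °C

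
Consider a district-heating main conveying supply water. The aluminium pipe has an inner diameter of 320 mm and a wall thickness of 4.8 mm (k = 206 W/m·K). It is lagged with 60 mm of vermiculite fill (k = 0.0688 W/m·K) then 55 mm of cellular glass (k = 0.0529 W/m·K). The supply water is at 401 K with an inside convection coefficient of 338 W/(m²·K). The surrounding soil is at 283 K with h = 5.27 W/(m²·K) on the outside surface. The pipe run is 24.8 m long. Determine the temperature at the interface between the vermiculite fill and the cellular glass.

T ≈ 344 K

For a radial system each layer contributes R = ln(r_out/r_in)/(2πkL); films add R = 1/(hA).
R_inner film = 1/(h_i·2πr₁L) = 1/(338×2π×0.16×24.8) = 1.187×10^-4 K/W
R_aluminium pipe wall = ln(164.8/160)/(2π×206×24.8) = 9.208×10^-7 K/W
R_vermiculite fill = ln(224.8/164.8)/(2π×0.0688×24.8) = 0.02896 K/W
R_cellular glass = ln(279.8/224.8)/(2π×0.0529×24.8) = 0.02655 K/W
R_outer film = 1/(h_o·2πr_oL) = 1/(5.27×2π×0.2798×24.8) = 0.004352 K/W
R_total = 0.05998 K/W
Q = ΔT/R_total = 118/0.05998
Q = 1970 W
T_interface = T_inner − Q·ΣR(inner→interface) = 401 − 1970×0.02908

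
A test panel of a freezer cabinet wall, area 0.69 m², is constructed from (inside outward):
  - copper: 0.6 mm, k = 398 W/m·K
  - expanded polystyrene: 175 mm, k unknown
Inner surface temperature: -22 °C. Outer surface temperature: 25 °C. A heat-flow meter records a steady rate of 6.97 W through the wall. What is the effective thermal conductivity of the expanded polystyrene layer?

k ≈ 0.0376 W/(m·K)

Model the wall as resistances in series:
R_copper = L/(kA) = 0.0006/(398×0.69) = 2.185×10^-6 K/W
Sum of known resistances R_other = 2.185×10^-6 K/W
Total R = ΔT/Q = 47/6.97 = 6.743 K/W
R_expanded polystyrene = R_total − R_other = 6.743 K/W
k = L/(R·A) = 0.175/(6.743×0.69)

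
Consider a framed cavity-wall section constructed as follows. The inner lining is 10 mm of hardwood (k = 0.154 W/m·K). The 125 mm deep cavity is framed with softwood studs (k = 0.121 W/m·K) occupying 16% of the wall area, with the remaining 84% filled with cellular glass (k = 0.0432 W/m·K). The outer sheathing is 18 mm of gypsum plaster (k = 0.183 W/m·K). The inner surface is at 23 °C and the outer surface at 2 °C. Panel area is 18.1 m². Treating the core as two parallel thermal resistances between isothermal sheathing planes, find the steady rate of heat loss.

Q ≈ 158 W

Sheathing layers in series; stud and cavity paths in parallel between them.
R_inner = 0.01/(0.154×18.1) = 0.003588 K/W
R_stud  = 0.125/(0.121×0.16×18.1) = 0.3567 K/W
R_cav   = 0.125/(0.0432×0.84×18.1) = 0.1903 K/W
1/R_core = 1/R_stud + 1/R_cav → R_core = 0.1241 K/W
R_outer = 0.018/(0.183×18.1) = 0.005434 K/W
R_total = 0.1331 K/W
Q = ΔT/R_total = 21/0.1331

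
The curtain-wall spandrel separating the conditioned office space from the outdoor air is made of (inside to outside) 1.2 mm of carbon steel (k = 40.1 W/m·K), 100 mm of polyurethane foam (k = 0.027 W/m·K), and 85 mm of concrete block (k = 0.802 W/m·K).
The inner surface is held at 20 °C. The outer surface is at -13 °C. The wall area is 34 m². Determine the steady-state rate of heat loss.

Q ≈ 295 W

Series thermal resistances:
R_carbon steel = L/(kA) = 0.0012/(40.1×34) = 8.802×10^-7 K/W
R_polyurethane foam = L/(kA) = 0.1/(0.027×34) = 0.1089 K/W
R_concrete block = L/(kA) = 0.085/(0.802×34) = 0.003117 K/W
R_total = 0.1121 K/W
Q = ΔT / R_total = 33 / 0.1121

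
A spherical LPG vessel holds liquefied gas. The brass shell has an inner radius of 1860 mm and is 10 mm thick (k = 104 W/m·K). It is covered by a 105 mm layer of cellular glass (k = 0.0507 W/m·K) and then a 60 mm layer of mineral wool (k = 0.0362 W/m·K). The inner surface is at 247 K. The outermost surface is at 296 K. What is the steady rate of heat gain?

Q ≈ 633 W

Spherical conduction: R = (1/r_in − 1/r_out)/(4πk) per layer; series-sum.
R_brass shell = (1/1.86 − 1/1.87)/(4π×104) = 2.2×10^-6 K/W
R_cellular glass = (1/1.87 − 1/1.975)/(4π×0.0507) = 0.04462 K/W
R_mineral wool = (1/1.975 − 1/2.035)/(4π×0.0362) = 0.03282 K/W
R_total = 0.07744 K/W
Q = ΔT/R_total = 49/0.07744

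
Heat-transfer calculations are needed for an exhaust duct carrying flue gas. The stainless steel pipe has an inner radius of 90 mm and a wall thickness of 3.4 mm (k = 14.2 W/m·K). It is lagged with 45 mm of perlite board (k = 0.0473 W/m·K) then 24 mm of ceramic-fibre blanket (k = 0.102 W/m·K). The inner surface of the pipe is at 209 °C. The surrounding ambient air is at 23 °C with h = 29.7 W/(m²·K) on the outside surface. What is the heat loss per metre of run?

q′ ≈ 116 W/m

Radial resistances (cylindrical: R_cond = ln(r_o/r_i)/(2πkL), R_conv = 1/(h·2πrL)):
R_stainless steel pipe wall = ln(93.4/90)/(2π×14.2×1) = 4.156×10^-4 K/W
R_perlite board = ln(138.4/93.4)/(2π×0.0473×1) = 1.323 K/W
R_ceramic-fibre blanket = ln(162.4/138.4)/(2π×0.102×1) = 0.2495 K/W
R_outer film = 1/(h_o·2πr_oL) = 1/(29.7×2π×0.1624×1) = 0.033 K/W
R_total = 1.606 K/W
Q = ΔT/R_total = 186/1.606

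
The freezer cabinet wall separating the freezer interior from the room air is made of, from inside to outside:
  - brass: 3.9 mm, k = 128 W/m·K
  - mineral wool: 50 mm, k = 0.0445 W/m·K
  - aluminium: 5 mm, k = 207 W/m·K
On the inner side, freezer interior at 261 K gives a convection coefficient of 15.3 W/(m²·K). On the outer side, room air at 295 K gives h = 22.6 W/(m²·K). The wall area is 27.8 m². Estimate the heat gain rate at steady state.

Series thermal resistances:
R_inner film = 1/(h_i·A) = 1/(15.3×27.8) = 0.002351 K/W
R_brass = L/(kA) = 0.0039/(128×27.8) = 1.096×10^-6 K/W
R_mineral wool = L/(kA) = 0.05/(0.0445×27.8) = 0.04042 K/W
R_aluminium = L/(kA) = 0.005/(207×27.8) = 8.689×10^-7 K/W
R_outer film = 1/(h_o·A) = 1/(22.6×27.8) = 0.001592 K/W
R_total = 0.04436 K/W
Q = ΔT / R_total = 34 / 0.04436

Q ≈ 766 W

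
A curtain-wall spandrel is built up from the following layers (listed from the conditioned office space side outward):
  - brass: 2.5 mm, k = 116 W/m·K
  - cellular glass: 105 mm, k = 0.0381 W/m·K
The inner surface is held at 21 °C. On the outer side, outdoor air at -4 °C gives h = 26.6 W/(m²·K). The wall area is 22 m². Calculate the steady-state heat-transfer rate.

Thermal resistances in series:
R_brass = L/(kA) = 0.0025/(116×22) = 9.796×10^-7 K/W
R_cellular glass = L/(kA) = 0.105/(0.0381×22) = 0.1253 K/W
R_outer film = 1/(h_o·A) = 1/(26.6×22) = 0.001709 K/W
R_total = 0.127 K/W
Q = ΔT / R_total = 25 / 0.127

Q ≈ 197 W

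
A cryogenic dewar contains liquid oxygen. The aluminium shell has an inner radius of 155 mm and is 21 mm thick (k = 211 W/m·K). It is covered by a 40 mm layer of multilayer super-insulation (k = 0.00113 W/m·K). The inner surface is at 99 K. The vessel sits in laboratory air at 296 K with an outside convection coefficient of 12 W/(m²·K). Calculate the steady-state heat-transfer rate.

Q ≈ 2.65 W

Radial (spherical) resistances in series:
R_aluminium shell = (1/0.155 − 1/0.176)/(4π×211) = 2.903×10^-4 K/W
R_multilayer super-insulation = (1/0.176 − 1/0.216)/(4π×0.00113) = 74.1 K/W
R_outer film = 1/(h·4πr_o²) = 1/(12×4π×0.216²) = 0.1421 K/W
R_total = 74.24 K/W
Q = ΔT/R_total = 197/74.24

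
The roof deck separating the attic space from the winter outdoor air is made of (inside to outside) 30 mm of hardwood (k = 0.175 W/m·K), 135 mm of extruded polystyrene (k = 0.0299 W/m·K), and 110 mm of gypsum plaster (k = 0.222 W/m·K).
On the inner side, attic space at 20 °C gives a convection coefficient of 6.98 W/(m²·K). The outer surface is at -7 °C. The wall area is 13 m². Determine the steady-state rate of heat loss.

Treating each layer as a thermal resistance in series:
R_inner film = 1/(h_i·A) = 1/(6.98×13) = 0.01102 K/W
R_hardwood = L/(kA) = 0.03/(0.175×13) = 0.01319 K/W
R_extruded polystyrene = L/(kA) = 0.135/(0.0299×13) = 0.3473 K/W
R_gypsum plaster = L/(kA) = 0.11/(0.222×13) = 0.03812 K/W
R_total = 0.4096 K/W
Q = ΔT / R_total = 27 / 0.4096

Q ≈ 65.9 W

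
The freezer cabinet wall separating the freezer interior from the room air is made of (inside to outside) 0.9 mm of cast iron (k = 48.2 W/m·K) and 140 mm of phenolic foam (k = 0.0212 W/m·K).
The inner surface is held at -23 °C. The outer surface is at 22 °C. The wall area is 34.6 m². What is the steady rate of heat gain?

Treating each layer as a thermal resistance in series:
R_cast iron = L/(kA) = 0.0009/(48.2×34.6) = 5.397×10^-7 K/W
R_phenolic foam = L/(kA) = 0.14/(0.0212×34.6) = 0.1909 K/W
R_total = 0.1909 K/W
Q = ΔT / R_total = 45 / 0.1909

Q ≈ 236 W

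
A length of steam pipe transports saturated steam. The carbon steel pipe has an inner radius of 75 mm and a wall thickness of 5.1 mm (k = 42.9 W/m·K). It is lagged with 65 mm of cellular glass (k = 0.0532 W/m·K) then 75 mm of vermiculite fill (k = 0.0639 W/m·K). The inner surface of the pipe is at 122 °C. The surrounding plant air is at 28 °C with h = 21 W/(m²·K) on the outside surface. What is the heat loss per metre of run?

q′ ≈ 33 W/m

Treating each annulus and film as a series resistance:
R_carbon steel pipe wall = ln(80.1/75)/(2π×42.9×1) = 2.441×10^-4 K/W
R_cellular glass = ln(145.1/80.1)/(2π×0.0532×1) = 1.777 K/W
R_vermiculite fill = ln(220.1/145.1)/(2π×0.0639×1) = 1.038 K/W
R_outer film = 1/(h_o·2πr_oL) = 1/(21×2π×0.2201×1) = 0.03443 K/W
R_total = 2.85 K/W
Q = ΔT/R_total = 94/2.85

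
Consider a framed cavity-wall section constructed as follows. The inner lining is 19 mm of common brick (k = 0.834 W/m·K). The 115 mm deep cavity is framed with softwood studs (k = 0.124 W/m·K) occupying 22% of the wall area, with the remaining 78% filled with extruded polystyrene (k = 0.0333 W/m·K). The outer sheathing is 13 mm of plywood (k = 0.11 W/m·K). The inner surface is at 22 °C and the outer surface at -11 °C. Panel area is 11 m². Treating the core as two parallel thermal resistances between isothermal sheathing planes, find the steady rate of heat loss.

Sheathing layers in series; stud and cavity paths in parallel between them.
R_inner = 0.019/(0.834×11) = 0.002071 K/W
R_stud  = 0.115/(0.124×0.22×11) = 0.3832 K/W
R_cav   = 0.115/(0.0333×0.78×11) = 0.4025 K/W
1/R_core = 1/R_stud + 1/R_cav → R_core = 0.1963 K/W
R_outer = 0.013/(0.11×11) = 0.01074 K/W
R_total = 0.2091 K/W
Q = ΔT/R_total = 33/0.2091

Q ≈ 158 W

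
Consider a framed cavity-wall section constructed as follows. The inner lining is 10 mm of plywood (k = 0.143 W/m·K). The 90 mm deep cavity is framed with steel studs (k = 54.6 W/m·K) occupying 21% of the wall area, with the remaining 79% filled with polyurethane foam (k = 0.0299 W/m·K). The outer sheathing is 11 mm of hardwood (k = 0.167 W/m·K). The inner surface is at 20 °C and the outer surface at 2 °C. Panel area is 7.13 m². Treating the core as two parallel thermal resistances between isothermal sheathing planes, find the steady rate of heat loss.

Sheathing layers in series; stud and cavity paths in parallel between them.
R_inner = 0.01/(0.143×7.13) = 0.009808 K/W
R_stud  = 0.09/(54.6×0.21×7.13) = 0.001101 K/W
R_cav   = 0.09/(0.0299×0.79×7.13) = 0.5344 K/W
1/R_core = 1/R_stud + 1/R_cav → R_core = 0.001099 K/W
R_outer = 0.011/(0.167×7.13) = 0.009238 K/W
R_total = 0.02014 K/W
Q = ΔT/R_total = 18/0.02014

Q ≈ 894 W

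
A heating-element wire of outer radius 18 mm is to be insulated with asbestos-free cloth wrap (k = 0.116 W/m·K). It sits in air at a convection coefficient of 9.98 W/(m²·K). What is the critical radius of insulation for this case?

For a cylinder r_cr = k/h = 0.116/9.98
r_cr = 11.6 mm; since the bare radius (18 mm) is above r_cr, any added insulation will reduce heat loss.

r_cr ≈ 11.6 mm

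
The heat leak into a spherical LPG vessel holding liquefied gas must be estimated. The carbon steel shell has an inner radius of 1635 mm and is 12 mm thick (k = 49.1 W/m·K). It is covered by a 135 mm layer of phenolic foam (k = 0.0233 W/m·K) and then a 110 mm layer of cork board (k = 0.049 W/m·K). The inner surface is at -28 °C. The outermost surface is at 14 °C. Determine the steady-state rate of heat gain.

Spherical conduction: R = (1/r_in − 1/r_out)/(4πk) per layer; series-sum.
R_carbon steel shell = (1/1.635 − 1/1.647)/(4π×49.1) = 7.222×10^-6 K/W
R_phenolic foam = (1/1.647 − 1/1.782)/(4π×0.0233) = 0.1571 K/W
R_cork board = (1/1.782 − 1/1.892)/(4π×0.049) = 0.05299 K/W
R_total = 0.2101 K/W
Q = ΔT/R_total = 42/0.2101

Q ≈ 200 W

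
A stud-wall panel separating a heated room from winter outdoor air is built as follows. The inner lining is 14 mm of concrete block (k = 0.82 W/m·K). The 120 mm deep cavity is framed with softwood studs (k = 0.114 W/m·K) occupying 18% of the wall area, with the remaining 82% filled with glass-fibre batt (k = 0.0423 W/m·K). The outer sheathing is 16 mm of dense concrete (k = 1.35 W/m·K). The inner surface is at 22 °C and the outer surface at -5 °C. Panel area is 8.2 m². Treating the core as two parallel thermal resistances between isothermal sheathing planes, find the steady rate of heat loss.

Sheathing layers in series; stud and cavity paths in parallel between them.
R_inner = 0.014/(0.82×8.2) = 0.002082 K/W
R_stud  = 0.12/(0.114×0.18×8.2) = 0.7132 K/W
R_cav   = 0.12/(0.0423×0.82×8.2) = 0.4219 K/W
1/R_core = 1/R_stud + 1/R_cav → R_core = 0.2651 K/W
R_outer = 0.016/(1.35×8.2) = 0.001445 K/W
R_total = 0.2686 K/W
Q = ΔT/R_total = 27/0.2686

Q ≈ 101 W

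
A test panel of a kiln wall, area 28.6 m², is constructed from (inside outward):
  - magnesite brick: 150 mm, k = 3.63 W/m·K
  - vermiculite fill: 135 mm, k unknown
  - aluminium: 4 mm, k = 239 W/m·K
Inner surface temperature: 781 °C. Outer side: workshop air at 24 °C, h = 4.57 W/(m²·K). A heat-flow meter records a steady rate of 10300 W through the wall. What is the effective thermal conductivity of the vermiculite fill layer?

k ≈ 0.0733 W/(m·K)

Model the wall as resistances in series:
R_magnesite brick = L/(kA) = 0.15/(3.63×28.6) = 0.001445 K/W
R_aluminium = L/(kA) = 0.004/(239×28.6) = 5.852×10^-7 K/W
R_outer film = 1/(h_o·A) = 1/(4.57×28.6) = 0.007651 K/W
Sum of known resistances R_other = 0.009096 K/W
Total R = ΔT/Q = 757/10300 = 0.0735 K/W
R_vermiculite fill = R_total − R_other = 0.0644 K/W
k = L/(R·A) = 0.135/(0.0644×28.6)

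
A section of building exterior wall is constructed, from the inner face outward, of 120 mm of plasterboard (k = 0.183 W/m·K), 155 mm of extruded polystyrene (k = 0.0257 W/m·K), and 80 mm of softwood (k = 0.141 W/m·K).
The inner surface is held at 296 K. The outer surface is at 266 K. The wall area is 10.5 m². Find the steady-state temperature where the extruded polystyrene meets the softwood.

T ≈ 268 K

Thermal resistances in series:
R_plasterboard = L/(kA) = 0.12/(0.183×10.5) = 0.06245 K/W
R_extruded polystyrene = L/(kA) = 0.155/(0.0257×10.5) = 0.5744 K/W
R_softwood = L/(kA) = 0.08/(0.141×10.5) = 0.05404 K/W
R_total = 0.6909 K/W;  Q = ΔT/R_total = 30/0.6909 = 43.42 W
T_interface = T_inner − Q·ΣR(inner→interface) = 296 − 43.4×0.6368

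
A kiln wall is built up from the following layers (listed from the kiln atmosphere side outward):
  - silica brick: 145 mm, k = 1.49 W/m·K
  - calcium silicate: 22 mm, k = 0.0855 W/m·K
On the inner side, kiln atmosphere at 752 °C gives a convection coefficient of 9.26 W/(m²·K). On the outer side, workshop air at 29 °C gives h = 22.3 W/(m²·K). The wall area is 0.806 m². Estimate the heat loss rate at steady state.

Q ≈ 1150 W

Model the wall as resistances in series:
R_inner film = 1/(h_i·A) = 1/(9.26×0.806) = 0.134 K/W
R_silica brick = L/(kA) = 0.145/(1.49×0.806) = 0.1207 K/W
R_calcium silicate = L/(kA) = 0.022/(0.0855×0.806) = 0.3192 K/W
R_outer film = 1/(h_o·A) = 1/(22.3×0.806) = 0.05564 K/W
R_total = 0.6296 K/W
Q = ΔT / R_total = 723 / 0.6296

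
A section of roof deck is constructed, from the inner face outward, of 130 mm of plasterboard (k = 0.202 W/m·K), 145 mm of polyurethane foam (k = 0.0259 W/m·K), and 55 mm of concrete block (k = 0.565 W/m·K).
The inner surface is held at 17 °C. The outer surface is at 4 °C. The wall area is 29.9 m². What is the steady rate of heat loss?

Q ≈ 61.3 W

Model the wall as resistances in series:
R_plasterboard = L/(kA) = 0.13/(0.202×29.9) = 0.02152 K/W
R_polyurethane foam = L/(kA) = 0.145/(0.0259×29.9) = 0.1872 K/W
R_concrete block = L/(kA) = 0.055/(0.565×29.9) = 0.003256 K/W
R_total = 0.212 K/W
Q = ΔT / R_total = 13 / 0.212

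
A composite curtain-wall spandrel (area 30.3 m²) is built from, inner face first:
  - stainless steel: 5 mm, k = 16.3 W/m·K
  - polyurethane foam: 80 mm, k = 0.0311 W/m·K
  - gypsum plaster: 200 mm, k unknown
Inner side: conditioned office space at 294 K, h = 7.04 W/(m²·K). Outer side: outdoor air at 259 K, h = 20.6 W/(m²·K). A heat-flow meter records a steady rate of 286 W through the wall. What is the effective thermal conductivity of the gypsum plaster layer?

k ≈ 0.212 W/(m·K)

Using the resistance-network approach (series):
R_inner film = 1/(h_i·A) = 1/(7.04×30.3) = 0.004688 K/W
R_stainless steel = L/(kA) = 0.005/(16.3×30.3) = 1.012×10^-5 K/W
R_polyurethane foam = L/(kA) = 0.08/(0.0311×30.3) = 0.0849 K/W
R_outer film = 1/(h_o·A) = 1/(20.6×30.3) = 0.001602 K/W
Sum of known resistances R_other = 0.0912 K/W
Total R = ΔT/Q = 35/286 = 0.1224 K/W
R_gypsum plaster = R_total − R_other = 0.03118 K/W
k = L/(R·A) = 0.2/(0.03118×30.3)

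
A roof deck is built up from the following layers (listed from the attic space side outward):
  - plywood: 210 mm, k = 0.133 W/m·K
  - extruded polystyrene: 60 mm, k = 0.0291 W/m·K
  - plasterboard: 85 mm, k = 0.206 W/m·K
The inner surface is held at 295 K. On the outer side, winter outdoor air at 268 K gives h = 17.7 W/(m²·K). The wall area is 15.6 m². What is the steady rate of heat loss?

Q ≈ 102 W

Thermal resistances in series:
R_plywood = L/(kA) = 0.21/(0.133×15.6) = 0.1012 K/W
R_extruded polystyrene = L/(kA) = 0.06/(0.0291×15.6) = 0.1322 K/W
R_plasterboard = L/(kA) = 0.085/(0.206×15.6) = 0.02645 K/W
R_outer film = 1/(h_o·A) = 1/(17.7×15.6) = 0.003622 K/W
R_total = 0.2635 K/W
Q = ΔT / R_total = 27 / 0.2635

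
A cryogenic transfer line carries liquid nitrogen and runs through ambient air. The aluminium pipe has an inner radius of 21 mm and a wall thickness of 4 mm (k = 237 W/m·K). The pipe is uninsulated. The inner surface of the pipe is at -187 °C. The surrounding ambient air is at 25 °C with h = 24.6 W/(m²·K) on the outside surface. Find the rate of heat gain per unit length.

Cylindrical conduction, so R = ln(r₂/r₁)/(2πkL) per layer, in series:
R_aluminium pipe wall = ln(25/21)/(2π×237×1) = 1.171×10^-4 K/W
R_outer film = 1/(h_o·2πr_oL) = 1/(24.6×2π×0.025×1) = 0.2588 K/W
R_total = 0.2589 K/W
Q = ΔT/R_total = 212/0.2589

q′ ≈ 819 W/m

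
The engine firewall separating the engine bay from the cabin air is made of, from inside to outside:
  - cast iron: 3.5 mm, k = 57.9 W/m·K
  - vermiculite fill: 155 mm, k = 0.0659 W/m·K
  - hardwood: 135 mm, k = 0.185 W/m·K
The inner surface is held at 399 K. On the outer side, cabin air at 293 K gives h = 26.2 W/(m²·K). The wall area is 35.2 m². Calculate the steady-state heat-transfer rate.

Q ≈ 1200 W

Series thermal resistances:
R_cast iron = L/(kA) = 0.0035/(57.9×35.2) = 1.717×10^-6 K/W
R_vermiculite fill = L/(kA) = 0.155/(0.0659×35.2) = 0.06682 K/W
R_hardwood = L/(kA) = 0.135/(0.185×35.2) = 0.02073 K/W
R_outer film = 1/(h_o·A) = 1/(26.2×35.2) = 0.001084 K/W
R_total = 0.08864 K/W
Q = ΔT / R_total = 106 / 0.08864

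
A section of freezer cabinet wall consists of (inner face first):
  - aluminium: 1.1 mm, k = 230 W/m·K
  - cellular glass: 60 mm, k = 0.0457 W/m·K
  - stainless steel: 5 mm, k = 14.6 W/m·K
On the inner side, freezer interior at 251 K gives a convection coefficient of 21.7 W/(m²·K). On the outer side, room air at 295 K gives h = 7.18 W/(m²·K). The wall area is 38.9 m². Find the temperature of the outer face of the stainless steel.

Series thermal resistances:
R_inner film = 1/(h_i·A) = 1/(21.7×38.9) = 0.001185 K/W
R_aluminium = L/(kA) = 0.0011/(230×38.9) = 1.229×10^-7 K/W
R_cellular glass = L/(kA) = 0.06/(0.0457×38.9) = 0.03375 K/W
R_stainless steel = L/(kA) = 0.005/(14.6×38.9) = 8.804×10^-6 K/W
R_outer film = 1/(h_o·A) = 1/(7.18×38.9) = 0.00358 K/W
R_total = 0.03852 K/W;  Q = ΔT/R_total = 44/0.03852 = 1142 W
T_interface = T_inner + Q·ΣR(inner→interface) = 251 + 1140×0.03494

T ≈ 291 K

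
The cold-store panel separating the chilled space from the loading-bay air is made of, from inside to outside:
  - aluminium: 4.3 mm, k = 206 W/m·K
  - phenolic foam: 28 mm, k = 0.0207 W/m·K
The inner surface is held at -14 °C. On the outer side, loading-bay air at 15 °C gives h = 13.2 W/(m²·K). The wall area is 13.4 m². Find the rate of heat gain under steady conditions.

Treating each layer as a thermal resistance in series:
R_aluminium = L/(kA) = 0.0043/(206×13.4) = 1.558×10^-6 K/W
R_phenolic foam = L/(kA) = 0.028/(0.0207×13.4) = 0.1009 K/W
R_outer film = 1/(h_o·A) = 1/(13.2×13.4) = 0.005654 K/W
R_total = 0.1066 K/W
Q = ΔT / R_total = 29 / 0.1066

Q ≈ 272 W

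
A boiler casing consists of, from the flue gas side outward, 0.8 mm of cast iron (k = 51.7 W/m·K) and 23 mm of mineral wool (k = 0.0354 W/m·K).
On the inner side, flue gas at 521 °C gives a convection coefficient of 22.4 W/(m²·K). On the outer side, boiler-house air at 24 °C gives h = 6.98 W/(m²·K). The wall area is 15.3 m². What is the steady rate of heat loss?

Q ≈ 9080 W

Treating each layer as a thermal resistance in series:
R_inner film = 1/(h_i·A) = 1/(22.4×15.3) = 0.002918 K/W
R_cast iron = L/(kA) = 0.0008/(51.7×15.3) = 1.011×10^-6 K/W
R_mineral wool = L/(kA) = 0.023/(0.0354×15.3) = 0.04247 K/W
R_outer film = 1/(h_o·A) = 1/(6.98×15.3) = 0.009364 K/W
R_total = 0.05475 K/W
Q = ΔT / R_total = 497 / 0.05475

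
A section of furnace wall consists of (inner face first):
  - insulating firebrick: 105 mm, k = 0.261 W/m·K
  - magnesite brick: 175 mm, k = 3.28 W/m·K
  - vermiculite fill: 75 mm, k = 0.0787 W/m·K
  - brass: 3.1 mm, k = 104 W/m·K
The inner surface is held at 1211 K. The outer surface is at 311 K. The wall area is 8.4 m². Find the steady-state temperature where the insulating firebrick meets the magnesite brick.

Thermal resistances in series:
R_insulating firebrick = L/(kA) = 0.105/(0.261×8.4) = 0.04789 K/W
R_magnesite brick = L/(kA) = 0.175/(3.28×8.4) = 0.006352 K/W
R_vermiculite fill = L/(kA) = 0.075/(0.0787×8.4) = 0.1135 K/W
R_brass = L/(kA) = 0.0031/(104×8.4) = 3.549×10^-6 K/W
R_total = 0.1677 K/W;  Q = ΔT/R_total = 900/0.1677 = 5367 W
T_interface = T_inner − Q·ΣR(inner→interface) = 1211 − 5370×0.04789

T ≈ 954 K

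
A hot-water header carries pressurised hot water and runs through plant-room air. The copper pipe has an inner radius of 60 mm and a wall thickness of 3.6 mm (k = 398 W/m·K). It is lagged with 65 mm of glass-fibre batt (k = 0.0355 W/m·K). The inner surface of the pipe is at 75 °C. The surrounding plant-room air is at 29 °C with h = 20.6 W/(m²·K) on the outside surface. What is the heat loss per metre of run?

Radial resistances (cylindrical: R_cond = ln(r_o/r_i)/(2πkL), R_conv = 1/(h·2πrL)):
R_copper pipe wall = ln(63.6/60)/(2π×398×1) = 2.33×10^-5 K/W
R_glass-fibre batt = ln(128.6/63.6)/(2π×0.0355×1) = 3.157 K/W
R_outer film = 1/(h_o·2πr_oL) = 1/(20.6×2π×0.1286×1) = 0.06008 K/W
R_total = 3.217 K/W
Q = ΔT/R_total = 46/3.217

q′ ≈ 14.3 W/m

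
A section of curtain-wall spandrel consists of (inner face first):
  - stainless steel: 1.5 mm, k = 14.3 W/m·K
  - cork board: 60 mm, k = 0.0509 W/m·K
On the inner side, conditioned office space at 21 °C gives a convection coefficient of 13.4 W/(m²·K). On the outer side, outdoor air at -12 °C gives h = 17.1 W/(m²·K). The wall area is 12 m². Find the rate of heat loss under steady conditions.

Model the wall as resistances in series:
R_inner film = 1/(h_i·A) = 1/(13.4×12) = 0.006219 K/W
R_stainless steel = L/(kA) = 0.0015/(14.3×12) = 8.741×10^-6 K/W
R_cork board = L/(kA) = 0.06/(0.0509×12) = 0.09823 K/W
R_outer film = 1/(h_o·A) = 1/(17.1×12) = 0.004873 K/W
R_total = 0.1093 K/W
Q = ΔT / R_total = 33 / 0.1093

Q ≈ 302 W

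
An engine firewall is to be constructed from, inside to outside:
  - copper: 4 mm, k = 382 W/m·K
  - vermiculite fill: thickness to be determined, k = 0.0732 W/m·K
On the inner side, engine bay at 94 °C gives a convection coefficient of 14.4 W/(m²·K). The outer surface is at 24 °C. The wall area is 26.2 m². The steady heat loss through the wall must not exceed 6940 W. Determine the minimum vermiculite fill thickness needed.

Model the wall as resistances in series:
R_inner film = 1/(h_i·A) = 1/(14.4×26.2) = 0.002651 K/W
R_copper = L/(kA) = 0.004/(382×26.2) = 3.997×10^-7 K/W
Sum of the known resistances R_other = 0.002651 K/W
Required total resistance R_tot = ΔT/Q_allow = 70/6940 = 0.01009 K/W
R_vermiculite fill = R_tot − R_other = 0.007436 K/W
L = R·k·A = 0.007436×0.0732×26.2

L ≈ 14.3 mm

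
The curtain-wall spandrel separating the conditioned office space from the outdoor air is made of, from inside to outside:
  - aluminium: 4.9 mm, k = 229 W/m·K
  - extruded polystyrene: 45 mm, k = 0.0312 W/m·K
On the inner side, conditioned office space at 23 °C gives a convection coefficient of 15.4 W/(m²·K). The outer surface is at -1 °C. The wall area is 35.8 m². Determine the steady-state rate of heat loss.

Q ≈ 570 W

Using the resistance-network approach (series):
R_inner film = 1/(h_i·A) = 1/(15.4×35.8) = 0.001814 K/W
R_aluminium = L/(kA) = 0.0049/(229×35.8) = 5.977×10^-7 K/W
R_extruded polystyrene = L/(kA) = 0.045/(0.0312×35.8) = 0.04029 K/W
R_total = 0.0421 K/W
Q = ΔT / R_total = 24 / 0.0421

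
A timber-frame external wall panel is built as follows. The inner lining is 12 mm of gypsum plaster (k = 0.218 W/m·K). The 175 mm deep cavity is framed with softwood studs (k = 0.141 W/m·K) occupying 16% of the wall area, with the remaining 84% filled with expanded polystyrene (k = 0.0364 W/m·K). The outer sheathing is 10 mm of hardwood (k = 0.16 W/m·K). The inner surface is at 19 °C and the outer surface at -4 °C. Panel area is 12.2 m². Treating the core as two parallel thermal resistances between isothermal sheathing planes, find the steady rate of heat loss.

Sheathing layers in series; stud and cavity paths in parallel between them.
R_inner = 0.012/(0.218×12.2) = 0.004512 K/W
R_stud  = 0.175/(0.141×0.16×12.2) = 0.6358 K/W
R_cav   = 0.175/(0.0364×0.84×12.2) = 0.4691 K/W
1/R_core = 1/R_stud + 1/R_cav → R_core = 0.27 K/W
R_outer = 0.01/(0.16×12.2) = 0.005123 K/W
R_total = 0.2796 K/W
Q = ΔT/R_total = 23/0.2796

Q ≈ 82.3 W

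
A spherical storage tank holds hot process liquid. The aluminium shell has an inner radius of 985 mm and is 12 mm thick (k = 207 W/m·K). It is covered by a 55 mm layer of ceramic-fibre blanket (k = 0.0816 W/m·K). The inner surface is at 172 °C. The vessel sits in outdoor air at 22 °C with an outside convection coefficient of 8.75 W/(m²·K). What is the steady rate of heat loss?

For a spherical shell R = (1/r₁ − 1/r₂)/(4πk); film R = 1/(h·4πr²). In series:
R_aluminium shell = (1/0.985 − 1/0.997)/(4π×207) = 4.698×10^-6 K/W
R_ceramic-fibre blanket = (1/0.997 − 1/1.052)/(4π×0.0816) = 0.05114 K/W
R_outer film = 1/(h·4πr_o²) = 1/(8.75×4π×1.052²) = 0.008218 K/W
R_total = 0.05936 K/W
Q = ΔT/R_total = 150/0.05936

Q ≈ 2530 W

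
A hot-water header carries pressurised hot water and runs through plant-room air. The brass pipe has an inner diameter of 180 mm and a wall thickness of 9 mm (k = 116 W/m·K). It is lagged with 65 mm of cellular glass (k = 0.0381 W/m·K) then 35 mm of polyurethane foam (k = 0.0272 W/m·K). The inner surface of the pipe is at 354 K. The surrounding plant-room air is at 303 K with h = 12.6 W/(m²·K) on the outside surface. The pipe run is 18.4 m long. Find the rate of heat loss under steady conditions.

Q ≈ 284 W

Treating each annulus and film as a series resistance:
R_brass pipe wall = ln(99/90)/(2π×116×18.4) = 7.107×10^-6 K/W
R_cellular glass = ln(164/99)/(2π×0.0381×18.4) = 0.1146 K/W
R_polyurethane foam = ln(199/164)/(2π×0.0272×18.4) = 0.06151 K/W
R_outer film = 1/(h_o·2πr_oL) = 1/(12.6×2π×0.199×18.4) = 0.00345 K/W
R_total = 0.1796 K/W
Q = ΔT/R_total = 51/0.1796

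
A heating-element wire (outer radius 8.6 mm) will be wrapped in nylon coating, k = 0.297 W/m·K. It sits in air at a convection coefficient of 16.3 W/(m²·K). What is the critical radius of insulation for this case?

r_cr ≈ 18.2 mm

For a cylinder r_cr = k/h = 0.297/16.3
r_cr = 18.2 mm; since the bare radius (8.6 mm) is below r_cr, adding a thin layer of insulation will *increase* heat loss.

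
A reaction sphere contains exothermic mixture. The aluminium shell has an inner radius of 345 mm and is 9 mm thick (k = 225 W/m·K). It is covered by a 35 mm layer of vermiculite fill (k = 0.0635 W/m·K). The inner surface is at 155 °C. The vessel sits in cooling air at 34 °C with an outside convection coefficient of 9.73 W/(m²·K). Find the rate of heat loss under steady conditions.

Spherical conduction: R = (1/r_in − 1/r_out)/(4πk) per layer; series-sum.
R_aluminium shell = (1/0.345 − 1/0.354)/(4π×225) = 2.606×10^-5 K/W
R_vermiculite fill = (1/0.354 − 1/0.389)/(4π×0.0635) = 0.3185 K/W
R_outer film = 1/(h·4πr_o²) = 1/(9.73×4π×0.389²) = 0.05405 K/W
R_total = 0.3726 K/W
Q = ΔT/R_total = 121/0.3726

Q ≈ 325 W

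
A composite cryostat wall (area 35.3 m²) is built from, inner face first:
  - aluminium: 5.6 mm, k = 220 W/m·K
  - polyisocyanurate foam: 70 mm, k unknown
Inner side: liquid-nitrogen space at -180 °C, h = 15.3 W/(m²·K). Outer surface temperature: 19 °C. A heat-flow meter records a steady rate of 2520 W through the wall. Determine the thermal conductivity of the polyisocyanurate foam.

Treating each layer as a thermal resistance in series:
R_inner film = 1/(h_i·A) = 1/(15.3×35.3) = 0.001852 K/W
R_aluminium = L/(kA) = 0.0056/(220×35.3) = 7.211×10^-7 K/W
Sum of known resistances R_other = 0.001852 K/W
Total R = ΔT/Q = 199/2520 = 0.07897 K/W
R_polyisocyanurate foam = R_total − R_other = 0.07712 K/W
k = L/(R·A) = 0.07/(0.07712×35.3)

k ≈ 0.0257 W/(m·K)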